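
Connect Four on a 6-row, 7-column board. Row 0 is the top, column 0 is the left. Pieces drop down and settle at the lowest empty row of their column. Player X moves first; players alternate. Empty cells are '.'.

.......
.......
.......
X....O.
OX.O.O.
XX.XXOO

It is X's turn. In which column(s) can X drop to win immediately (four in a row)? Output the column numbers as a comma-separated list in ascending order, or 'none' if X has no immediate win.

col 0: drop X → no win
col 1: drop X → no win
col 2: drop X → WIN!
col 3: drop X → no win
col 4: drop X → no win
col 5: drop X → no win
col 6: drop X → no win

Answer: 2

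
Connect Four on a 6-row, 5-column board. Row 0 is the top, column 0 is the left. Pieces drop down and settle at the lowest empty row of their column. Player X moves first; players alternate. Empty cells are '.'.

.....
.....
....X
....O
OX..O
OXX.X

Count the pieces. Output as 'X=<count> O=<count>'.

X=5 O=4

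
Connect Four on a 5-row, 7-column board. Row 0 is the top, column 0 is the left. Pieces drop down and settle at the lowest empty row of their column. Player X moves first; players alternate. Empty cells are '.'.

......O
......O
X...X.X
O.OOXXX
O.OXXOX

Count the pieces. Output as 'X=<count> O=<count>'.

X=9 O=8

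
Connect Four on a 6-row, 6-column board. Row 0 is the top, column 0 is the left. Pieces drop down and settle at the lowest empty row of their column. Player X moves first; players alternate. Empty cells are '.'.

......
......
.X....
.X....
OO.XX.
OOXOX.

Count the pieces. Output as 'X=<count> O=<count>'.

X=6 O=5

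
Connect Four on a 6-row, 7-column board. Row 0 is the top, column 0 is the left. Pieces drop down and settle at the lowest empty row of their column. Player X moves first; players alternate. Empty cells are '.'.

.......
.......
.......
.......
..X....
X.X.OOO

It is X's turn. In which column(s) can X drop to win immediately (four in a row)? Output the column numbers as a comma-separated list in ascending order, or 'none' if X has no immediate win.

Answer: none

Derivation:
col 0: drop X → no win
col 1: drop X → no win
col 2: drop X → no win
col 3: drop X → no win
col 4: drop X → no win
col 5: drop X → no win
col 6: drop X → no win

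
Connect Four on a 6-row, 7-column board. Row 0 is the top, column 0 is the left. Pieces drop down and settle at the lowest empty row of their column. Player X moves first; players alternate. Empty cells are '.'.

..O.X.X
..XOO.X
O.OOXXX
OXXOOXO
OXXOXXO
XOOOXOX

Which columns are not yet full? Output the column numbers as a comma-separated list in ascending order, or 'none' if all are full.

Answer: 0,1,3,5

Derivation:
col 0: top cell = '.' → open
col 1: top cell = '.' → open
col 2: top cell = 'O' → FULL
col 3: top cell = '.' → open
col 4: top cell = 'X' → FULL
col 5: top cell = '.' → open
col 6: top cell = 'X' → FULL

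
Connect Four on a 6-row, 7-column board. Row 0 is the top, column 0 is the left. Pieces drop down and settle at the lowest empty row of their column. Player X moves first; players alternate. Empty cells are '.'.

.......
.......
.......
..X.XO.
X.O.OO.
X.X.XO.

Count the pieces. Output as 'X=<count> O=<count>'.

X=6 O=5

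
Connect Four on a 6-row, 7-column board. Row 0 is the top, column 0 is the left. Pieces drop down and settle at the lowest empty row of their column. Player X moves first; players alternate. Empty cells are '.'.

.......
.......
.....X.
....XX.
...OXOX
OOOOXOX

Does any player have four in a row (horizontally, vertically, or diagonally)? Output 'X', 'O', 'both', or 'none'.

O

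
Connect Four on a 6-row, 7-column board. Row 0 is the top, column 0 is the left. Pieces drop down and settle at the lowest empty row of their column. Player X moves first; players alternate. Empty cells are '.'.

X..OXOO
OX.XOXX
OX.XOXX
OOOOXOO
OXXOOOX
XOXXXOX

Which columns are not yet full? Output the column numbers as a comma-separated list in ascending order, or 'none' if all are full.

col 0: top cell = 'X' → FULL
col 1: top cell = '.' → open
col 2: top cell = '.' → open
col 3: top cell = 'O' → FULL
col 4: top cell = 'X' → FULL
col 5: top cell = 'O' → FULL
col 6: top cell = 'O' → FULL

Answer: 1,2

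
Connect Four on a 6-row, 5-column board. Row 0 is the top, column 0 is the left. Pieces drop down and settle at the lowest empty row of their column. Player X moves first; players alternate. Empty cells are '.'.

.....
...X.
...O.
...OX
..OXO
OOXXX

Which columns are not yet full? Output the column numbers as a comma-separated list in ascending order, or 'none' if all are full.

col 0: top cell = '.' → open
col 1: top cell = '.' → open
col 2: top cell = '.' → open
col 3: top cell = '.' → open
col 4: top cell = '.' → open

Answer: 0,1,2,3,4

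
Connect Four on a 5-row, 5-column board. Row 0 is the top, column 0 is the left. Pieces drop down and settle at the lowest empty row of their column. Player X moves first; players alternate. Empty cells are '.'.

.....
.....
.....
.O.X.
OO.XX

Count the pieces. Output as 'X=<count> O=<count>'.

X=3 O=3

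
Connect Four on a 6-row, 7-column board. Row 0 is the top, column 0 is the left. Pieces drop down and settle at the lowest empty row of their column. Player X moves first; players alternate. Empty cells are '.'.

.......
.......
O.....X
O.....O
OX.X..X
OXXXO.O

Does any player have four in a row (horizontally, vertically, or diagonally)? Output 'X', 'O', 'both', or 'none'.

O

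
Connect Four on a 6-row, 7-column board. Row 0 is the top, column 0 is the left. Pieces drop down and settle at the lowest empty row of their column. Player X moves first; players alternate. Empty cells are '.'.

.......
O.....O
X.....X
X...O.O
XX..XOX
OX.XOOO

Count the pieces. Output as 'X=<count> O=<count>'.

X=9 O=9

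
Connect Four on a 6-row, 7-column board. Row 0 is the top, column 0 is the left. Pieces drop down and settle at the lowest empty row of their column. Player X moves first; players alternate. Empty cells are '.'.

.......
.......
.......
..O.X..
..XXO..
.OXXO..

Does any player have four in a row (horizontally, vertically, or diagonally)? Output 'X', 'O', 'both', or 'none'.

none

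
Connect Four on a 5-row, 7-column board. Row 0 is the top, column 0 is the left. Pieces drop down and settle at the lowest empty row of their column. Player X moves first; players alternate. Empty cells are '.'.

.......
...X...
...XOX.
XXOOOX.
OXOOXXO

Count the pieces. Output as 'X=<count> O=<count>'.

X=9 O=8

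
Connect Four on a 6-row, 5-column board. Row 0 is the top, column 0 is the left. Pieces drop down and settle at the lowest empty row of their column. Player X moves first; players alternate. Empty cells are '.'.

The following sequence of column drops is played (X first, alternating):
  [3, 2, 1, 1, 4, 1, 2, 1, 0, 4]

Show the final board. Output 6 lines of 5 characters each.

Move 1: X drops in col 3, lands at row 5
Move 2: O drops in col 2, lands at row 5
Move 3: X drops in col 1, lands at row 5
Move 4: O drops in col 1, lands at row 4
Move 5: X drops in col 4, lands at row 5
Move 6: O drops in col 1, lands at row 3
Move 7: X drops in col 2, lands at row 4
Move 8: O drops in col 1, lands at row 2
Move 9: X drops in col 0, lands at row 5
Move 10: O drops in col 4, lands at row 4

Answer: .....
.....
.O...
.O...
.OX.O
XXOXX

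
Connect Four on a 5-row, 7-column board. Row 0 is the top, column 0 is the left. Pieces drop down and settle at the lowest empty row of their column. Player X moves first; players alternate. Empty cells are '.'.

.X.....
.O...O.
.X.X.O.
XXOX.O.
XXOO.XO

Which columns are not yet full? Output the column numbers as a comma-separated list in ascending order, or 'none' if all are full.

Answer: 0,2,3,4,5,6

Derivation:
col 0: top cell = '.' → open
col 1: top cell = 'X' → FULL
col 2: top cell = '.' → open
col 3: top cell = '.' → open
col 4: top cell = '.' → open
col 5: top cell = '.' → open
col 6: top cell = '.' → open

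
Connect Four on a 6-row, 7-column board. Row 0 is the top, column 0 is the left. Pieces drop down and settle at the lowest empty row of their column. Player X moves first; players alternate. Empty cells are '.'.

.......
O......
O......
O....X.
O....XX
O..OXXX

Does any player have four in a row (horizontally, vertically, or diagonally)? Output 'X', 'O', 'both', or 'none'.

O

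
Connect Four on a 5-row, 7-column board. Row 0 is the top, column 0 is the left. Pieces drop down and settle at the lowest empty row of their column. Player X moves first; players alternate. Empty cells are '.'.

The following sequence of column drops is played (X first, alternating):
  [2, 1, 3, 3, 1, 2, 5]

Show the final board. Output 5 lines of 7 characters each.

Move 1: X drops in col 2, lands at row 4
Move 2: O drops in col 1, lands at row 4
Move 3: X drops in col 3, lands at row 4
Move 4: O drops in col 3, lands at row 3
Move 5: X drops in col 1, lands at row 3
Move 6: O drops in col 2, lands at row 3
Move 7: X drops in col 5, lands at row 4

Answer: .......
.......
.......
.XOO...
.OXX.X.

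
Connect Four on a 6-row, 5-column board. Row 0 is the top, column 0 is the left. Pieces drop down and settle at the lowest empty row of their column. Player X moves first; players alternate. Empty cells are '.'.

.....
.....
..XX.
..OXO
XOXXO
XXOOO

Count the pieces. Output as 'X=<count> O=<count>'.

X=8 O=7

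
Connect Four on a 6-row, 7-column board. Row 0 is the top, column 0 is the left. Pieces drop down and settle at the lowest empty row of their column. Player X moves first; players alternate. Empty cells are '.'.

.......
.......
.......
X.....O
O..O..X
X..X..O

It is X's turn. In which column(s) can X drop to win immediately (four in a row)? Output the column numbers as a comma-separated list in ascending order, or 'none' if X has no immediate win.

col 0: drop X → no win
col 1: drop X → no win
col 2: drop X → no win
col 3: drop X → no win
col 4: drop X → no win
col 5: drop X → no win
col 6: drop X → no win

Answer: none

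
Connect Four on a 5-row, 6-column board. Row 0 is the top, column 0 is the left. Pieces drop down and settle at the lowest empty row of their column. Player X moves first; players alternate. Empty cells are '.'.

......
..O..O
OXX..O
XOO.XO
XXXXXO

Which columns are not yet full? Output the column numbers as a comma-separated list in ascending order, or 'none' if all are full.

col 0: top cell = '.' → open
col 1: top cell = '.' → open
col 2: top cell = '.' → open
col 3: top cell = '.' → open
col 4: top cell = '.' → open
col 5: top cell = '.' → open

Answer: 0,1,2,3,4,5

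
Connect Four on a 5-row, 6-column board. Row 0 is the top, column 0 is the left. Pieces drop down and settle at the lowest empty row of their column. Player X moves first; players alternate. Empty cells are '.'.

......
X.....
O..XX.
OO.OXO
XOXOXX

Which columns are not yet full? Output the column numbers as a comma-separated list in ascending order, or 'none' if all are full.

col 0: top cell = '.' → open
col 1: top cell = '.' → open
col 2: top cell = '.' → open
col 3: top cell = '.' → open
col 4: top cell = '.' → open
col 5: top cell = '.' → open

Answer: 0,1,2,3,4,5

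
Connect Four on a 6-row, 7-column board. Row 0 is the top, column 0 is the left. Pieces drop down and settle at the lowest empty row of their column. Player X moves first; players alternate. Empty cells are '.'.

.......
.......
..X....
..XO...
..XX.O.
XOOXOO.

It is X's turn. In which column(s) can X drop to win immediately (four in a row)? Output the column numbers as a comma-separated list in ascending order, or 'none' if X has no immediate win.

Answer: 2

Derivation:
col 0: drop X → no win
col 1: drop X → no win
col 2: drop X → WIN!
col 3: drop X → no win
col 4: drop X → no win
col 5: drop X → no win
col 6: drop X → no win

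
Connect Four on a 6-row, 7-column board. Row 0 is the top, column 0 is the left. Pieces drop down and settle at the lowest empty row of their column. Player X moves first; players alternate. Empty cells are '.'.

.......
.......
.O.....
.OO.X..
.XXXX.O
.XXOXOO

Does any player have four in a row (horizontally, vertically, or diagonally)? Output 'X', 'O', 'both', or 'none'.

X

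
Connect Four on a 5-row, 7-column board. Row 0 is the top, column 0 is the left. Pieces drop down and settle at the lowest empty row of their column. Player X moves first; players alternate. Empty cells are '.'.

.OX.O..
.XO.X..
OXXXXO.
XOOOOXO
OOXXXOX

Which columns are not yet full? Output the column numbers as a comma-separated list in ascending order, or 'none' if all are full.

col 0: top cell = '.' → open
col 1: top cell = 'O' → FULL
col 2: top cell = 'X' → FULL
col 3: top cell = '.' → open
col 4: top cell = 'O' → FULL
col 5: top cell = '.' → open
col 6: top cell = '.' → open

Answer: 0,3,5,6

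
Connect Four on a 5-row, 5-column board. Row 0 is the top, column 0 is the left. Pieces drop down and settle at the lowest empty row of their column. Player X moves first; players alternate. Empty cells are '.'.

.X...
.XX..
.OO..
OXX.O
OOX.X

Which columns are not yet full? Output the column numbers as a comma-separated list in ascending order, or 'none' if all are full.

Answer: 0,2,3,4

Derivation:
col 0: top cell = '.' → open
col 1: top cell = 'X' → FULL
col 2: top cell = '.' → open
col 3: top cell = '.' → open
col 4: top cell = '.' → open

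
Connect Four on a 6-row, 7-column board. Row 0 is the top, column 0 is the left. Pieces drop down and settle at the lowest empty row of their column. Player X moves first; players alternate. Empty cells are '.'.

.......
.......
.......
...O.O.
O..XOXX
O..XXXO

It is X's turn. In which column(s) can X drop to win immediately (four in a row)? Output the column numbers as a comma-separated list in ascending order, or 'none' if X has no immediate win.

col 0: drop X → no win
col 1: drop X → no win
col 2: drop X → WIN!
col 3: drop X → no win
col 4: drop X → no win
col 5: drop X → no win
col 6: drop X → no win

Answer: 2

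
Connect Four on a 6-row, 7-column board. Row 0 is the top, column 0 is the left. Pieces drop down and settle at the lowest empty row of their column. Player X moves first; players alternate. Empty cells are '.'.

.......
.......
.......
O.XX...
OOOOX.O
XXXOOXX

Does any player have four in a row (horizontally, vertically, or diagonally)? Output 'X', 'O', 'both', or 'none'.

O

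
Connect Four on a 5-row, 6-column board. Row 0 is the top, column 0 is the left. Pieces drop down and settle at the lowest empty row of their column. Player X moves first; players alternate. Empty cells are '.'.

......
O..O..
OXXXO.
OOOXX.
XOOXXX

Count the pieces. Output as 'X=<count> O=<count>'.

X=9 O=9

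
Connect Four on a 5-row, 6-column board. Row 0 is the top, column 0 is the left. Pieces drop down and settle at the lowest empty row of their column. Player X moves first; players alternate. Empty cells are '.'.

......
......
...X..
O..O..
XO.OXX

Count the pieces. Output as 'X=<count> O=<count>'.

X=4 O=4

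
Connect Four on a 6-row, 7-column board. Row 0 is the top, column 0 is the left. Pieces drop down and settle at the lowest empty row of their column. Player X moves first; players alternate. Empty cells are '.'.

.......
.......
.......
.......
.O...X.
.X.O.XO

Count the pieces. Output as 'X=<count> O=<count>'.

X=3 O=3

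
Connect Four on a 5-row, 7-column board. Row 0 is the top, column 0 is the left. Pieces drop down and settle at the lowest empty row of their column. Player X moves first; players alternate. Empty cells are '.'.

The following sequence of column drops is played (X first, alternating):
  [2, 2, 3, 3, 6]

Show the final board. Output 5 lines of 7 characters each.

Move 1: X drops in col 2, lands at row 4
Move 2: O drops in col 2, lands at row 3
Move 3: X drops in col 3, lands at row 4
Move 4: O drops in col 3, lands at row 3
Move 5: X drops in col 6, lands at row 4

Answer: .......
.......
.......
..OO...
..XX..X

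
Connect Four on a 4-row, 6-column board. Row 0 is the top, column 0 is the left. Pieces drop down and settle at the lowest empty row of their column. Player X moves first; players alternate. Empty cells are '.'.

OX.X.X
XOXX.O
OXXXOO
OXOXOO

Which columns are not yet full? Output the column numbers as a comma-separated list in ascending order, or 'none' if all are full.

col 0: top cell = 'O' → FULL
col 1: top cell = 'X' → FULL
col 2: top cell = '.' → open
col 3: top cell = 'X' → FULL
col 4: top cell = '.' → open
col 5: top cell = 'X' → FULL

Answer: 2,4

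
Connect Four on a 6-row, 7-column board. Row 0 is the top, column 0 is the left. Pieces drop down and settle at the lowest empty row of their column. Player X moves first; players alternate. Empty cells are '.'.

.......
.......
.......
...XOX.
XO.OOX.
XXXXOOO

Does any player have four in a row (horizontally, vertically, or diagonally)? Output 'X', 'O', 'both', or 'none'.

X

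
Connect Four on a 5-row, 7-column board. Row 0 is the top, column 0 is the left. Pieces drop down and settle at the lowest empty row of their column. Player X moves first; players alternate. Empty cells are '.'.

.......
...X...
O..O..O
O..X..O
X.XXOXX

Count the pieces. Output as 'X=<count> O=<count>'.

X=7 O=6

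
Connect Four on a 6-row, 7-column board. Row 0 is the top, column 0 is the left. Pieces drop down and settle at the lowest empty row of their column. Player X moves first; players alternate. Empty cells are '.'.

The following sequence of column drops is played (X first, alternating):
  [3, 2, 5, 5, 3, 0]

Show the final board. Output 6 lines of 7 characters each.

Answer: .......
.......
.......
.......
...X.O.
O.OX.X.

Derivation:
Move 1: X drops in col 3, lands at row 5
Move 2: O drops in col 2, lands at row 5
Move 3: X drops in col 5, lands at row 5
Move 4: O drops in col 5, lands at row 4
Move 5: X drops in col 3, lands at row 4
Move 6: O drops in col 0, lands at row 5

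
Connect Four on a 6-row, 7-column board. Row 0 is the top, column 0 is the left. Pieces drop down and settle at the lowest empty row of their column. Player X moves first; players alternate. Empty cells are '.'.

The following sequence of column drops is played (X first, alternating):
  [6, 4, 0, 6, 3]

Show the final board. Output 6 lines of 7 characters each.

Answer: .......
.......
.......
.......
......O
X..XO.X

Derivation:
Move 1: X drops in col 6, lands at row 5
Move 2: O drops in col 4, lands at row 5
Move 3: X drops in col 0, lands at row 5
Move 4: O drops in col 6, lands at row 4
Move 5: X drops in col 3, lands at row 5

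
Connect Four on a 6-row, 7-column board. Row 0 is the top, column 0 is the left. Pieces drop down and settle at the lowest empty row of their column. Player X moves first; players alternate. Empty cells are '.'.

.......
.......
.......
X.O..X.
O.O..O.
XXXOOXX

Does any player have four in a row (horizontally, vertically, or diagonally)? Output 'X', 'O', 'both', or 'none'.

none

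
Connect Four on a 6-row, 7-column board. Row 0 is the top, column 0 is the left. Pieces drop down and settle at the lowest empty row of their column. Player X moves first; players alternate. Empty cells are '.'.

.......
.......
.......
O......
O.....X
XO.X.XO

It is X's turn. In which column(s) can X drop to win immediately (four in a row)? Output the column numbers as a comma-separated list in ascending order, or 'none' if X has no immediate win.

col 0: drop X → no win
col 1: drop X → no win
col 2: drop X → no win
col 3: drop X → no win
col 4: drop X → no win
col 5: drop X → no win
col 6: drop X → no win

Answer: none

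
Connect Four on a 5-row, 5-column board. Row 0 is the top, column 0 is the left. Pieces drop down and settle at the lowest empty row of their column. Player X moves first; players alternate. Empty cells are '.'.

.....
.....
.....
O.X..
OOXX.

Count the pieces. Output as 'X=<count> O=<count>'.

X=3 O=3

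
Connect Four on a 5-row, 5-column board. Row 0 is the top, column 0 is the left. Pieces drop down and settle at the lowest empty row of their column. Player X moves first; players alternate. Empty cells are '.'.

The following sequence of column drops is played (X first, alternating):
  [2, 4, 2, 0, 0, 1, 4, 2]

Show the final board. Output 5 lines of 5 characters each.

Answer: .....
.....
..O..
X.X.X
OOX.O

Derivation:
Move 1: X drops in col 2, lands at row 4
Move 2: O drops in col 4, lands at row 4
Move 3: X drops in col 2, lands at row 3
Move 4: O drops in col 0, lands at row 4
Move 5: X drops in col 0, lands at row 3
Move 6: O drops in col 1, lands at row 4
Move 7: X drops in col 4, lands at row 3
Move 8: O drops in col 2, lands at row 2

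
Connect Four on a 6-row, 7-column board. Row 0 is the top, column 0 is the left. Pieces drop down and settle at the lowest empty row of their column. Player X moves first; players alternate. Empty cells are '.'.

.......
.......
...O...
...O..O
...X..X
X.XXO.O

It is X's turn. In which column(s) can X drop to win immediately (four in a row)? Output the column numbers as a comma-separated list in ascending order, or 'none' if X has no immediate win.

col 0: drop X → no win
col 1: drop X → WIN!
col 2: drop X → no win
col 3: drop X → no win
col 4: drop X → no win
col 5: drop X → no win
col 6: drop X → no win

Answer: 1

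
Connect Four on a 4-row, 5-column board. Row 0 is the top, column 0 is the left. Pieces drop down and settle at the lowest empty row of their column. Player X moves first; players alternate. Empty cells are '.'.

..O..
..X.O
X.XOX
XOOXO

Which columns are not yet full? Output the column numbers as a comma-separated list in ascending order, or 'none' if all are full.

Answer: 0,1,3,4

Derivation:
col 0: top cell = '.' → open
col 1: top cell = '.' → open
col 2: top cell = 'O' → FULL
col 3: top cell = '.' → open
col 4: top cell = '.' → open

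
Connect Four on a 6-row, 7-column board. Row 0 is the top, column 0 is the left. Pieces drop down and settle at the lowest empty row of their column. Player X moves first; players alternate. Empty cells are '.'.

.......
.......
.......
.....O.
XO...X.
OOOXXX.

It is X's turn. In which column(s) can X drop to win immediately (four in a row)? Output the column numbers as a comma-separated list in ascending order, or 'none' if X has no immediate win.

col 0: drop X → no win
col 1: drop X → no win
col 2: drop X → no win
col 3: drop X → no win
col 4: drop X → no win
col 5: drop X → no win
col 6: drop X → WIN!

Answer: 6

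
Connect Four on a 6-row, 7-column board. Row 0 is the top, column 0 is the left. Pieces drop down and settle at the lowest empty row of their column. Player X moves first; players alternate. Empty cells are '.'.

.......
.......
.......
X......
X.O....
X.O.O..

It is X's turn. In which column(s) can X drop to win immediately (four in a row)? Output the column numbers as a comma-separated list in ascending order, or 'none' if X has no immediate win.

Answer: 0

Derivation:
col 0: drop X → WIN!
col 1: drop X → no win
col 2: drop X → no win
col 3: drop X → no win
col 4: drop X → no win
col 5: drop X → no win
col 6: drop X → no win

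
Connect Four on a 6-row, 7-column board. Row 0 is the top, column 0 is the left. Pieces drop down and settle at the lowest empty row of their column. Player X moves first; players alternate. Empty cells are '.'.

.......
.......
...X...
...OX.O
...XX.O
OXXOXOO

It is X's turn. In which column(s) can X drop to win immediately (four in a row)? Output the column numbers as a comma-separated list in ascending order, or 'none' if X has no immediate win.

col 0: drop X → no win
col 1: drop X → no win
col 2: drop X → no win
col 3: drop X → no win
col 4: drop X → WIN!
col 5: drop X → no win
col 6: drop X → no win

Answer: 4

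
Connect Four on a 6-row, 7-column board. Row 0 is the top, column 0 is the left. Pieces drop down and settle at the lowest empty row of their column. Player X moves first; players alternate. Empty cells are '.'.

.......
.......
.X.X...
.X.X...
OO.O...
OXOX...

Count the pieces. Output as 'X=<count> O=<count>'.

X=6 O=5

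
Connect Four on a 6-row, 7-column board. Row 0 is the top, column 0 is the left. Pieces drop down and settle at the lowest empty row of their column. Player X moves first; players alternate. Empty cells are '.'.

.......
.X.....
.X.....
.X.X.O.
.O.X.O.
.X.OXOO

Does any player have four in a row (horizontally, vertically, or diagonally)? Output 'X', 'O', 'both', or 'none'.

none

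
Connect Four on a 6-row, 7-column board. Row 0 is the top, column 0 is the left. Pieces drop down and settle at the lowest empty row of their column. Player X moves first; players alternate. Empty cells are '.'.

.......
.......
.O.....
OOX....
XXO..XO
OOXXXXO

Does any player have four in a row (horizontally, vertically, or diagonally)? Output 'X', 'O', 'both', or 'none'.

X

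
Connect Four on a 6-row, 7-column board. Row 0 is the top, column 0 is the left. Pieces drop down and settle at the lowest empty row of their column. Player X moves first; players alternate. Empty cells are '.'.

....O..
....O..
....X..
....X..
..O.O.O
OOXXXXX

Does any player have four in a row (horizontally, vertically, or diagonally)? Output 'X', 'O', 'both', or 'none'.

X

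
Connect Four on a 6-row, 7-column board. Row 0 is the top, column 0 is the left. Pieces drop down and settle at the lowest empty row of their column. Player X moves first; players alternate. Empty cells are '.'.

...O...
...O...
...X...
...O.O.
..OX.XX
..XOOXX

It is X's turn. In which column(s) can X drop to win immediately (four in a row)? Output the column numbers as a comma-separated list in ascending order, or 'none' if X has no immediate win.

col 0: drop X → no win
col 1: drop X → no win
col 2: drop X → no win
col 4: drop X → WIN!
col 5: drop X → no win
col 6: drop X → no win

Answer: 4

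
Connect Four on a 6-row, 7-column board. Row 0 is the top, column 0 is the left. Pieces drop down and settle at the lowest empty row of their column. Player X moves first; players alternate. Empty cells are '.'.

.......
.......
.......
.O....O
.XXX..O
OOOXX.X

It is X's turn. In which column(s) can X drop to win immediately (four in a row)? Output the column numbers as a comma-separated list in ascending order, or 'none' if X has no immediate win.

Answer: 0,4,5

Derivation:
col 0: drop X → WIN!
col 1: drop X → no win
col 2: drop X → no win
col 3: drop X → no win
col 4: drop X → WIN!
col 5: drop X → WIN!
col 6: drop X → no win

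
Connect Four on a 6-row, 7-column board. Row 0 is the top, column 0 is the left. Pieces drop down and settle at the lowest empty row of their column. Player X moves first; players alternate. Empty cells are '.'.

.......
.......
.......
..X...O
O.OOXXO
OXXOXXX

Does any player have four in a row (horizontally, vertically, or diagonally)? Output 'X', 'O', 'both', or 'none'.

none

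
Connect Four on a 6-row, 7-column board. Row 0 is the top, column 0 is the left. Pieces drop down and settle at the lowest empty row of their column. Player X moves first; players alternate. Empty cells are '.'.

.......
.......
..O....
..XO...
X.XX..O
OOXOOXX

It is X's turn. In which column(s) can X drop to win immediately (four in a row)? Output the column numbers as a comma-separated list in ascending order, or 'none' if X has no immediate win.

col 0: drop X → no win
col 1: drop X → WIN!
col 2: drop X → no win
col 3: drop X → no win
col 4: drop X → no win
col 5: drop X → no win
col 6: drop X → no win

Answer: 1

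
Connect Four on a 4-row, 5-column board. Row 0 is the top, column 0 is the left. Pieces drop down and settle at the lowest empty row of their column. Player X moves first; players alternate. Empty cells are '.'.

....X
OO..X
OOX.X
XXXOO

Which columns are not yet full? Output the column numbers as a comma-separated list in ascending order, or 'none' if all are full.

Answer: 0,1,2,3

Derivation:
col 0: top cell = '.' → open
col 1: top cell = '.' → open
col 2: top cell = '.' → open
col 3: top cell = '.' → open
col 4: top cell = 'X' → FULL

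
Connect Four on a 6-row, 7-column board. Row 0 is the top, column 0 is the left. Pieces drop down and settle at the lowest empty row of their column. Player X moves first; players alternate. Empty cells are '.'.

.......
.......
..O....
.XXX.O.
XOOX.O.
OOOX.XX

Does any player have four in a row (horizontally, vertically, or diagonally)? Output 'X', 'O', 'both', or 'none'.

none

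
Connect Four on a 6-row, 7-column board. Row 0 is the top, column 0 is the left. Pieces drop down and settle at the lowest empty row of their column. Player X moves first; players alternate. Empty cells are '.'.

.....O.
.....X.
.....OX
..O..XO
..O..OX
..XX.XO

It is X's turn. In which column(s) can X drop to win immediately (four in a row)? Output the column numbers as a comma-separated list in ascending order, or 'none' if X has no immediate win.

col 0: drop X → no win
col 1: drop X → no win
col 2: drop X → no win
col 3: drop X → no win
col 4: drop X → WIN!
col 6: drop X → no win

Answer: 4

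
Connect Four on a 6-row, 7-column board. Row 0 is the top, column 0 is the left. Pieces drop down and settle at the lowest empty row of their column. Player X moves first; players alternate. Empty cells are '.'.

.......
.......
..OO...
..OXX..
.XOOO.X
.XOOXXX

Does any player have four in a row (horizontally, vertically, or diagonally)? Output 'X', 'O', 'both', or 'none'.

O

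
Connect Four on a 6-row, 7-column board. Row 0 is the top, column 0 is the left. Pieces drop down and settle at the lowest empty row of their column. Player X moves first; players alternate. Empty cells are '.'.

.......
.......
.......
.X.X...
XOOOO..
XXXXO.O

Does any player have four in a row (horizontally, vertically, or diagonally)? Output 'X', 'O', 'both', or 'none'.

both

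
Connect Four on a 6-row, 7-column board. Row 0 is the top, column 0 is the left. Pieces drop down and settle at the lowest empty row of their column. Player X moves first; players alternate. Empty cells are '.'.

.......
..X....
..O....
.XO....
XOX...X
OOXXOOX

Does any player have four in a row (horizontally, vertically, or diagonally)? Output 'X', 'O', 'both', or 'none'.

none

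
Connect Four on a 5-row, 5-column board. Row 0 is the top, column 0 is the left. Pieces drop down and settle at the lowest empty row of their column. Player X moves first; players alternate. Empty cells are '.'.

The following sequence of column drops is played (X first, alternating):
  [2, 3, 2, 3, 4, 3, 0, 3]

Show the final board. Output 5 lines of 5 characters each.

Answer: .....
...O.
...O.
..XO.
X.XOX

Derivation:
Move 1: X drops in col 2, lands at row 4
Move 2: O drops in col 3, lands at row 4
Move 3: X drops in col 2, lands at row 3
Move 4: O drops in col 3, lands at row 3
Move 5: X drops in col 4, lands at row 4
Move 6: O drops in col 3, lands at row 2
Move 7: X drops in col 0, lands at row 4
Move 8: O drops in col 3, lands at row 1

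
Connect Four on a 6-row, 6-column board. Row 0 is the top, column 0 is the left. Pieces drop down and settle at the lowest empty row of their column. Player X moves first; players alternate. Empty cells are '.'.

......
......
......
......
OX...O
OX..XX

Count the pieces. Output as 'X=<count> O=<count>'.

X=4 O=3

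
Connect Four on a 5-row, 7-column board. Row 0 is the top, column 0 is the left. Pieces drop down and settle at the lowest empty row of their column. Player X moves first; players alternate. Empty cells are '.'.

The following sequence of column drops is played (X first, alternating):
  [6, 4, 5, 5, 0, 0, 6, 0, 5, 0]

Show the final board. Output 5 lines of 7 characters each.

Answer: .......
O......
O....X.
O....OX
X...OXX

Derivation:
Move 1: X drops in col 6, lands at row 4
Move 2: O drops in col 4, lands at row 4
Move 3: X drops in col 5, lands at row 4
Move 4: O drops in col 5, lands at row 3
Move 5: X drops in col 0, lands at row 4
Move 6: O drops in col 0, lands at row 3
Move 7: X drops in col 6, lands at row 3
Move 8: O drops in col 0, lands at row 2
Move 9: X drops in col 5, lands at row 2
Move 10: O drops in col 0, lands at row 1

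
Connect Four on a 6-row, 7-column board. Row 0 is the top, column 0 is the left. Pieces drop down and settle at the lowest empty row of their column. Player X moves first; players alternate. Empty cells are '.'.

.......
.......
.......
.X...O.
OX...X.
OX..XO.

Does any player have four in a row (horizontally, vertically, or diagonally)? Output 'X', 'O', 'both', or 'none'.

none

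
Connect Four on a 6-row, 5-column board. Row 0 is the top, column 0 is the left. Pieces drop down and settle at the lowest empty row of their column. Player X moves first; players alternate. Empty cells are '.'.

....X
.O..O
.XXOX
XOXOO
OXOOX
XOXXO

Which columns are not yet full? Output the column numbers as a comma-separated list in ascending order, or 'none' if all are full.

col 0: top cell = '.' → open
col 1: top cell = '.' → open
col 2: top cell = '.' → open
col 3: top cell = '.' → open
col 4: top cell = 'X' → FULL

Answer: 0,1,2,3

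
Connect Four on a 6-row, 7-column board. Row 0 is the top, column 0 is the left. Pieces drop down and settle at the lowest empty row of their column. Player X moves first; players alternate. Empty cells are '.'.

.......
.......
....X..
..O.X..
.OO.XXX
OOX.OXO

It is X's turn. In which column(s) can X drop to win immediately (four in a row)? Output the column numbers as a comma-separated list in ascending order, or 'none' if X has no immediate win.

Answer: 4

Derivation:
col 0: drop X → no win
col 1: drop X → no win
col 2: drop X → no win
col 3: drop X → no win
col 4: drop X → WIN!
col 5: drop X → no win
col 6: drop X → no win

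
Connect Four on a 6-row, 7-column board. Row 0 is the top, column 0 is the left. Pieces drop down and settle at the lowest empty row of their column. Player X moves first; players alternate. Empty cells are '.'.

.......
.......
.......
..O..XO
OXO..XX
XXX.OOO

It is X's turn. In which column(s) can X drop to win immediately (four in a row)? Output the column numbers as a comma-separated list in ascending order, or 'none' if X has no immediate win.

col 0: drop X → no win
col 1: drop X → no win
col 2: drop X → no win
col 3: drop X → WIN!
col 4: drop X → no win
col 5: drop X → no win
col 6: drop X → no win

Answer: 3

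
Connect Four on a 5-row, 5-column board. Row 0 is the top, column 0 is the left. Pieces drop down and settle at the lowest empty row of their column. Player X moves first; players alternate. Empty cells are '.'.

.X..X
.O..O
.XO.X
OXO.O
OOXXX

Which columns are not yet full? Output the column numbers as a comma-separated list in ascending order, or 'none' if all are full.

col 0: top cell = '.' → open
col 1: top cell = 'X' → FULL
col 2: top cell = '.' → open
col 3: top cell = '.' → open
col 4: top cell = 'X' → FULL

Answer: 0,2,3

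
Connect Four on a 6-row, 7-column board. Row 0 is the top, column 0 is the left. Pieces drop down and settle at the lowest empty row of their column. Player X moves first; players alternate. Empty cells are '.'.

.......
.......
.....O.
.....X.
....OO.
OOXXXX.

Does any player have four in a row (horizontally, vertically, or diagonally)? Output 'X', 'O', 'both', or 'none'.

X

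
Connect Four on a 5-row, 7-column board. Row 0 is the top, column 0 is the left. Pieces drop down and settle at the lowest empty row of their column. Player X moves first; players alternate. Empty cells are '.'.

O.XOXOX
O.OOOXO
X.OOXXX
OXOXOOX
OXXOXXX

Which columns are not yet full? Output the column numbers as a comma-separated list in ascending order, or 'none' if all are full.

Answer: 1

Derivation:
col 0: top cell = 'O' → FULL
col 1: top cell = '.' → open
col 2: top cell = 'X' → FULL
col 3: top cell = 'O' → FULL
col 4: top cell = 'X' → FULL
col 5: top cell = 'O' → FULL
col 6: top cell = 'X' → FULL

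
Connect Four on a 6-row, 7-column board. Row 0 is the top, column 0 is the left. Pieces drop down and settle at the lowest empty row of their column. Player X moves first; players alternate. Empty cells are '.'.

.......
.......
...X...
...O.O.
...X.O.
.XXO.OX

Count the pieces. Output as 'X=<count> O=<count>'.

X=5 O=5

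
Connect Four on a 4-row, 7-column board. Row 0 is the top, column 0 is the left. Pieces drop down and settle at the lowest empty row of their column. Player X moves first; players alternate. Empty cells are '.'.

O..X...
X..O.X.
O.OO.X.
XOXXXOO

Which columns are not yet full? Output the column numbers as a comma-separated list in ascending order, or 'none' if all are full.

col 0: top cell = 'O' → FULL
col 1: top cell = '.' → open
col 2: top cell = '.' → open
col 3: top cell = 'X' → FULL
col 4: top cell = '.' → open
col 5: top cell = '.' → open
col 6: top cell = '.' → open

Answer: 1,2,4,5,6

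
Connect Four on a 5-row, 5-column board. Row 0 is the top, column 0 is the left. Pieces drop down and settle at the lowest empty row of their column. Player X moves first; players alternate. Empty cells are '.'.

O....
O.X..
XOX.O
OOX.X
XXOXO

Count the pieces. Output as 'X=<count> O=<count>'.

X=8 O=8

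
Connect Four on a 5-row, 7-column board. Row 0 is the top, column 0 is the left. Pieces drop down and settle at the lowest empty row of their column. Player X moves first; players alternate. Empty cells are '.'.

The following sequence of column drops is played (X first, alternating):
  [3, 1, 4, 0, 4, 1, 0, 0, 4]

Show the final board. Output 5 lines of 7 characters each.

Answer: .......
.......
O...X..
XO..X..
OO.XX..

Derivation:
Move 1: X drops in col 3, lands at row 4
Move 2: O drops in col 1, lands at row 4
Move 3: X drops in col 4, lands at row 4
Move 4: O drops in col 0, lands at row 4
Move 5: X drops in col 4, lands at row 3
Move 6: O drops in col 1, lands at row 3
Move 7: X drops in col 0, lands at row 3
Move 8: O drops in col 0, lands at row 2
Move 9: X drops in col 4, lands at row 2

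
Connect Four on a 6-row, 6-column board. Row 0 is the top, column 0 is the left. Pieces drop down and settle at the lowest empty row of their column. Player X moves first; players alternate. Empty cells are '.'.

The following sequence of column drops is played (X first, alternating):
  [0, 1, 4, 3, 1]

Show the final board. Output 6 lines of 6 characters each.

Move 1: X drops in col 0, lands at row 5
Move 2: O drops in col 1, lands at row 5
Move 3: X drops in col 4, lands at row 5
Move 4: O drops in col 3, lands at row 5
Move 5: X drops in col 1, lands at row 4

Answer: ......
......
......
......
.X....
XO.OX.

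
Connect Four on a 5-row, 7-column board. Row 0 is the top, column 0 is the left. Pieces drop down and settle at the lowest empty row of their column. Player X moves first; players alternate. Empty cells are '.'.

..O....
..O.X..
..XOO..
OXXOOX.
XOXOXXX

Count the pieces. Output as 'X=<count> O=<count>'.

X=10 O=9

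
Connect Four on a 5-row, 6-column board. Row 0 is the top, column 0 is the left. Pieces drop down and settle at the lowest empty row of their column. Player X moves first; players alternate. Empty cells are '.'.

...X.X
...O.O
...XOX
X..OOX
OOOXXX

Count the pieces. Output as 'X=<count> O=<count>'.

X=9 O=8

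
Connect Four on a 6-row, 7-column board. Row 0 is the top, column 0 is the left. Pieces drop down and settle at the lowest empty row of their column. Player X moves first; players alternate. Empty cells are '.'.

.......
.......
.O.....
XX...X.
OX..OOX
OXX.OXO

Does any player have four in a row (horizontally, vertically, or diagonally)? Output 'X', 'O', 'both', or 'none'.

none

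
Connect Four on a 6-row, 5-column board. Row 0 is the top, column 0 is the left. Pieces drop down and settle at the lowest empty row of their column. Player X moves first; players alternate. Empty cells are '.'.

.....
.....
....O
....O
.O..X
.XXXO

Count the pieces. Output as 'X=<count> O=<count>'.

X=4 O=4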